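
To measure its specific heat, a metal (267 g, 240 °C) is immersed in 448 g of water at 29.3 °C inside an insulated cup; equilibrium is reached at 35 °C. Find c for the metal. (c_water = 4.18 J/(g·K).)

c ≈ 0.195 J/(g·K)

Heat lost by the metal = heat gained by the water:
267·c·(240 − 35) = 448·4.18·(35 − 29.3)
54735 c = 10674  ⇒  c ≈ 0.195 J/(g·K)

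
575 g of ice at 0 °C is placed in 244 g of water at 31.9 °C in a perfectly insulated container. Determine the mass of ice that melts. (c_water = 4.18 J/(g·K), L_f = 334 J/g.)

m_melted ≈ 97.4 g

Cooling the water to 0 °C releases 244×4.18×31.9 = 32535 J.
Melting all 575 g of ice would need 575×334 = 192050 J.
Since 32535 < 192050 J, not all the ice melts; equilibrium is at 0 °C.
m_melt = 32535 / L_f = 97.41 g.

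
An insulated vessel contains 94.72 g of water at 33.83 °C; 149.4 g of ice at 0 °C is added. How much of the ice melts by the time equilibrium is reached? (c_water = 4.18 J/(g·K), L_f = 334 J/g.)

m_melted ≈ 40.1 g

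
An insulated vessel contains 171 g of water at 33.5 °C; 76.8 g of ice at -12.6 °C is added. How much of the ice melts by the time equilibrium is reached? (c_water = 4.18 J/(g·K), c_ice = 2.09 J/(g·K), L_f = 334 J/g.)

m_melted ≈ 65.6 g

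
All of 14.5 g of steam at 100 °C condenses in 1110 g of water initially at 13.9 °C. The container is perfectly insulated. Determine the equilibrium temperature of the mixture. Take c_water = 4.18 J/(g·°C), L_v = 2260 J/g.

Energy balance with sensible and latent terms:
steam→water at 100 °C releases m L_v = 14.5×2260 = 32770; condensed water 100 °C→T: 60.61(T − 100); original water: 4639.8(T − 13.9)
4700.4 T = 32770 + 6061 + 64493 = 103324
T ≈ 21.98 °C, under the boiling point, so the assumption holds.

T_f ≈ 22.0 °C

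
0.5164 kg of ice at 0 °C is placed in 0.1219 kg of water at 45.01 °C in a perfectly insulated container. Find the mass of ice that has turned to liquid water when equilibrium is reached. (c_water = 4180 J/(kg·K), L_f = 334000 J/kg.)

Heat available from the water dropping to 0 °C: 0.1219·4180·45.01 = 22934 J.
Melting all 0.5164 kg of ice would need 0.5164·334000 = 172478 J.
22934 J < 172478 J, so only part of the ice melts and the system sits at 0 °C.
Mass melted = 22934/334000 ≈ 0.06867 kg.

m_melted ≈ 0.0687 kg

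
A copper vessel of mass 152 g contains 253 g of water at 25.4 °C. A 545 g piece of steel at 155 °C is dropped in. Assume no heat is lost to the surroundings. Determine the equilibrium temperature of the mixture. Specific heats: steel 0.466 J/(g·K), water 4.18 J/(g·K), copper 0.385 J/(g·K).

With ΣQ=0 the equilibrium temperature is the m·c-weighted mean:
T_f = (253.97×155 + 1057.5×25.4 + 58.52×25.4) / (253.97 + 1057.5 + 58.52)
    = 67713 / 1370 ≈ 49.42 °C

T_f ≈ 49.4 °C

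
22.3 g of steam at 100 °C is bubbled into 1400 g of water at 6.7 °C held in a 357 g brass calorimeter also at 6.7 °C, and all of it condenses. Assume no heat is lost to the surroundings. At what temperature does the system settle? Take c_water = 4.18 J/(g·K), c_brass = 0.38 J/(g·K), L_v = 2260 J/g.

T_f ≈ 16.4 °C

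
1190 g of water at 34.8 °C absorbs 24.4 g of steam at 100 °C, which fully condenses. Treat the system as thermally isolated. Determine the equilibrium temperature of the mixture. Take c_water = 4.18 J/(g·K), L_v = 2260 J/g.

Conservation of energy gives ΣQ = 0:
condense steam: −24.4·2260 = −55144
  condensed water 100 °C→T: 101.99(T − 100)
  water warms: 1190·4.18·(T − 34.8) = 4974.2(T − 34.8)
5076.2 T = 55144 + 10199 + 173102 = 238445
T ≈ 46.97 °C — below 100 °C, confirming all the steam condensed.

T_f ≈ 47.0 °C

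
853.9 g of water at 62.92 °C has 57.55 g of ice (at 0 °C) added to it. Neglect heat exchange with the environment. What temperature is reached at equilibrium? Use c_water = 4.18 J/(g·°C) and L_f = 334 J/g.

T_f ≈ 53.9 °C

Net heat exchanged in the isolated system is zero:
fusion: m_ice L_f = 57.55×334 = 19222; warm the meltwater: 240.56 T; water: 3569.3(T − 62.92)
3809.9 T = 224580 − 19222 = 205359
T ≈ 53.90 °C. Since T > 0 °C, the all-ice-melts assumption holds.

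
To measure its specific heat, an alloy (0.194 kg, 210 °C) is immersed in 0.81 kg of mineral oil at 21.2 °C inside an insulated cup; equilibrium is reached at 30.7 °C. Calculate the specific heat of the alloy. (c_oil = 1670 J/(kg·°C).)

c ≈ 369 J/(kg·°C)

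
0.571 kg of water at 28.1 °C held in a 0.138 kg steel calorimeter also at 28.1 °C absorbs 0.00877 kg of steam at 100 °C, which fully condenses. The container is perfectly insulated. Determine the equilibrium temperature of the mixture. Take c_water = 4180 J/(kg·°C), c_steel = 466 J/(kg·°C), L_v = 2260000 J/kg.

T_f ≈ 37.1 °C

Conservation of energy gives ΣQ = 0:
condense steam: −0.00877×2260000 = −19820
  condensed water 100 °C→T: 36.66(T − 100)
  original water: 2386.8(T − 28.1)
  steel cup: 0.138×466×(T − 28.1) = 64.31(T − 28.1)
2487.7 T = 19820 + 3665.9 + 68876 = 92362
T ≈ 37.13 °C (< 100 °C, so full condensation is consistent).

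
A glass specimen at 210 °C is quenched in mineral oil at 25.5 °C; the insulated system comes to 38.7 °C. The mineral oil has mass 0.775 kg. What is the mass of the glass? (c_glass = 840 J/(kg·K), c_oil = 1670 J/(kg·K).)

m ≈ 0.119 kg

|Q_glass| = |Q_oil|:
m·840·(210 − 38.7) = 0.775·1670·(38.7 − 25.5)
143892 m = 17084  ⇒  m ≈ 0.1187 kg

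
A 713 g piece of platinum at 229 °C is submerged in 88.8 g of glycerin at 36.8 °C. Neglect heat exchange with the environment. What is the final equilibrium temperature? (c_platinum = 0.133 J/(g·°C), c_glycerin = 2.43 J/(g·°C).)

T_f ≈ 95.5 °C

Taking heat into each body as positive, Σ m c ΔT = 0:
713·0.133·(T − 229) + 88.8·2.43·(T − 36.8) = 0
94.83(T − 229) + 215.78(T − 36.8) = 0
(94.83 + 215.78) T = 94.83·229 + 215.78·36.8
T = 29657 / 310.61 = 95.5 °C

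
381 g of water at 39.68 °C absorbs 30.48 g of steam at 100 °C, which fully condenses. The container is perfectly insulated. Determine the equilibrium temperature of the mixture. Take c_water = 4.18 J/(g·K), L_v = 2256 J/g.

T_f ≈ 84.1 °C

Conservation of energy gives ΣQ = 0:
latent heat released on condensation: 30.48×2256 = 68763; condensed water 100 °C→T: 127.41(T − 100); water warms: 381×4.18×(T − 39.68) = 1592.6(T − 39.68)
1720 T = 68763 + 12741 + 63194 = 144697
T ≈ 84.13 °C, under the boiling point, so the assumption holds.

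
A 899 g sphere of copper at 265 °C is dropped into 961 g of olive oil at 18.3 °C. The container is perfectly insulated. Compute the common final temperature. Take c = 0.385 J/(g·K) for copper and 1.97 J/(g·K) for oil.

Set heat shed by the hot body equal to heat absorbed by the cold body:
899×0.385×(265 − T) = 961×1.97×(T − 18.3)
346.12(265 − T) = 1893.2(T − 18.3)
2239.3 T = 126365  ⇒  T ≈ 56.43 °C

T_f ≈ 56.4 °C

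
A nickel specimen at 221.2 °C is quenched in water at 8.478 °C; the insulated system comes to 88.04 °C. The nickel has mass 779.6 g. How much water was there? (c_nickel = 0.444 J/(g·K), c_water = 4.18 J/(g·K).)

m ≈ 139 g

Heat lost by the nickel = heat gained by the water:
779.6·0.444·(221.2 − 88.04) = m·4.18·(88.04 − 8.478)
332.57 m = 46092  ⇒  m ≈ 138.6 g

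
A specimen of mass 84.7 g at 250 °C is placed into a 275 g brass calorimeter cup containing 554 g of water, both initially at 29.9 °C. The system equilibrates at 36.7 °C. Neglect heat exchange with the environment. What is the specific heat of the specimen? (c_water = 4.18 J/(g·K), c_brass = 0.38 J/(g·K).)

Conservation of energy gives ΣQ = 0:
84.7×c×(36.7 − 250) + 554×4.18×(36.7 − 29.9) + 275×0.38×(36.7 − 29.9) = 0
-18067 c = -16457
c = -16457/-18067 ≈ 0.9109 J/(g·K)

c ≈ 0.911 J/(g·K)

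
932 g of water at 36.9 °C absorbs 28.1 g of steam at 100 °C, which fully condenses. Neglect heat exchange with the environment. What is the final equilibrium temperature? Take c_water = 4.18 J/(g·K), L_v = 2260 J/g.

T_f ≈ 54.6 °C

Sum of m c ΔT and latent-heat terms is zero:
latent heat released on condensation: 28.1×2260 = 63506
  condensate cools 100→T: 28.1×4.18×(T − 100) = 117.46(T − 100)
  original water: 3895.8(T − 36.9)
4013.2 T = 63506 + 11746 + 143754 = 219005
T ≈ 54.57 °C (< 100 °C, so full condensation is consistent).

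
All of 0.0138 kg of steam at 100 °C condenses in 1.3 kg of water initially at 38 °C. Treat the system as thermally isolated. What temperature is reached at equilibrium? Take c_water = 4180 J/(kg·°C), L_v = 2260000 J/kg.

Energy balance with sensible and latent terms:
steam→water at 100 °C releases m L_v = 0.0138×2260000 = 31188; condensate cools 100→T: 0.0138×4180×(T − 100) = 57.68(T − 100); original water: 5434(T − 38)
5491.7 T = 31188 + 5768.4 + 206492 = 243448
T ≈ 44.33 °C, under the boiling point, so the assumption holds.

T_f ≈ 44.3 °C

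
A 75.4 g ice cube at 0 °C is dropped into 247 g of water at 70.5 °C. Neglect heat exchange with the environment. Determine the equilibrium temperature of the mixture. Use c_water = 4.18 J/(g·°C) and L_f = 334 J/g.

T_f ≈ 35.3 °C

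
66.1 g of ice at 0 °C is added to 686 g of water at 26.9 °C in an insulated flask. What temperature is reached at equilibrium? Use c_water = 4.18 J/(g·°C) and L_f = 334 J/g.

Conservation of energy gives ΣQ = 0:
latent heat to melt: 66.1·334 = 22077
  warm the meltwater: 276.3 T
  water cools: 686·4.18·(T − 26.9) = 2867.5(T − 26.9)
3143.8 T = 77135 − 22077 = 55058
T ≈ 17.51 °C (positive, so assuming full melt was valid).

T_f ≈ 17.5 °C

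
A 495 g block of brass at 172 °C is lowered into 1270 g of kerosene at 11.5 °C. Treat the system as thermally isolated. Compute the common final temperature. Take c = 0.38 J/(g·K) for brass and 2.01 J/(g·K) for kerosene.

T_f ≈ 22.5 °C

Heat gained plus heat lost sum to zero:
495·0.38·(T − 172) + 1270·2.01·(T − 11.5) = 0
188.1(T − 172) + 2552.7(T − 11.5) = 0
2740.8 T = 61709
T ≈ 22.52 °C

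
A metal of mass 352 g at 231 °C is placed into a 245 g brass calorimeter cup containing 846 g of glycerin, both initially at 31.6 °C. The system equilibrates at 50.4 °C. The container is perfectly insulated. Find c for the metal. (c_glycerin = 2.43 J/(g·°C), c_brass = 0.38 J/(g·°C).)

c ≈ 0.635 J/(g·°C)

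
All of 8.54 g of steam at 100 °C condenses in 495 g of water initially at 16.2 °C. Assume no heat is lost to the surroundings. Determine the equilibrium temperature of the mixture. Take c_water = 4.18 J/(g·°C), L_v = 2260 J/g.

T_f ≈ 26.8 °C

Let T be the final temperature. ΣQ_i = 0:
condense steam: −8.54·2260 = −19300; condensate cools 100→T: 8.54·4.18·(T − 100) = 35.7(T − 100); original water: 2069.1(T − 16.2)
2104.8 T = 19300 + 3569.7 + 33519 = 56390
T ≈ 26.79 °C, under the boiling point, so the assumption holds.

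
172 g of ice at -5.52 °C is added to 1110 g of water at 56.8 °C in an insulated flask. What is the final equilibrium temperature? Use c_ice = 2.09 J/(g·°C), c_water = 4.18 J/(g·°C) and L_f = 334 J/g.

T_f ≈ 38.1 °C

Setting the total heat transfer to zero:
warm ice to 0 °C: 172×2.09×(0 − (-5.52)) = 1984.3
  fusion: m_ice L_f = 172×334 = 57448
  meltwater 0→T: 172×4.18×T = 718.96 T
  water: 4639.8(T − 56.8)
5358.8 T = 263541 − 59432 = 204108
T ≈ 38.09 °C — above 0 °C, consistent with complete melting.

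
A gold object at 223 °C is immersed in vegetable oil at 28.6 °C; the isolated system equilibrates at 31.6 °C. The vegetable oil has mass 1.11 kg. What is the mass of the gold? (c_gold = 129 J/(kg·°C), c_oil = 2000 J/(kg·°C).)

m ≈ 0.27 kg

Net heat exchanged in the isolated system is zero:
m×129×(31.6 − 223) + 1.11×2000×(31.6 − 28.6) = 0
-24691 m = -6660
m = -6660/-24691 ≈ 0.2697 kg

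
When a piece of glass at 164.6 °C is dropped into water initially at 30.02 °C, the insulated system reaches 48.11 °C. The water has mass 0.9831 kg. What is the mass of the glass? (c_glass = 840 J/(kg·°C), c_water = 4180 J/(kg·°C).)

m ≈ 0.76 kg

Heat lost by the glass = heat gained by the water:
m·840·(164.6 − 48.11) = 0.9831·4180·(48.11 − 30.02)
97852 m = 74338  ⇒  m ≈ 0.7597 kg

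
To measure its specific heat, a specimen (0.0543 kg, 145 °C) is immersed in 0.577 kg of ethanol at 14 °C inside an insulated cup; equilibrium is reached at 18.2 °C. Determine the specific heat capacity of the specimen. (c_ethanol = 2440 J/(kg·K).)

c ≈ 859 J/(kg·K)

Heat gained plus heat lost sum to zero:
0.0543×c×(18.2 − 145) + 0.577×2440×(18.2 − 14) = 0
-6.885 c = -5913.1
c = -5913.1/-6.885 ≈ 858.8 J/(kg·K)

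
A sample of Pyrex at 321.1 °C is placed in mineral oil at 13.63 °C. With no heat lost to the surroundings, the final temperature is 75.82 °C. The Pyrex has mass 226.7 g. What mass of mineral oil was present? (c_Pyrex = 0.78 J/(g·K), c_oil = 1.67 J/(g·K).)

|Q_Pyrex| = |Q_oil|:
226.7×0.78×(321.1 − 75.82) = m×1.67×(75.82 − 13.63)
103.86 m = 43372  ⇒  m ≈ 417.6 g

m ≈ 418 g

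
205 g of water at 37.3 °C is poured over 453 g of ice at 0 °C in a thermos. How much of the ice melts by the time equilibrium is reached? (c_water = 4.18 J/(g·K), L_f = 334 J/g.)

m_melted ≈ 95.7 g

Water can give up m c ΔT = 205·4.18·37.3 = 31962 J before reaching 0 °C.
To melt every bit of ice: 453·334 = 151302 J.
31962 J < 151302 J, so only part of the ice melts and the system sits at 0 °C.
Mass melted = 31962/334 ≈ 95.7 g.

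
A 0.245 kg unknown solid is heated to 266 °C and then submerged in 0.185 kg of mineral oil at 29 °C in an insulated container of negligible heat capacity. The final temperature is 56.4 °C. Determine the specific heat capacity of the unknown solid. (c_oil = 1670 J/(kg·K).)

c ≈ 165 J/(kg·K)

Net heat exchanged in the isolated system is zero:
0.245·c·(56.4 − 266) + 0.185·1670·(56.4 − 29) = 0
-51.35 c = -8465.2
c = -8465.2/-51.35 ≈ 164.8 J/(kg·K)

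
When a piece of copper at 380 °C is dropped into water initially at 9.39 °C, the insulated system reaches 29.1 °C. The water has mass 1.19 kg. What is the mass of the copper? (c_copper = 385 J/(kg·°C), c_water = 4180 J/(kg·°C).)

|Q_copper| = |Q_water|:
m·385·(380 − 29.1) = 1.19·4180·(29.1 − 9.39)
135096 m = 98041  ⇒  m ≈ 0.7257 kg

m ≈ 0.726 kg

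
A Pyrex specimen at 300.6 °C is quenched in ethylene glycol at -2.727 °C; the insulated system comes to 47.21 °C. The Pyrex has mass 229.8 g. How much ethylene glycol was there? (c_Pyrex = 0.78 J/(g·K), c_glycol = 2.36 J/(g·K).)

m ≈ 385 g

|Q_Pyrex| = |Q_glycol|:
229.8×0.78×(300.6 − 47.21) = m×2.36×(47.21 − (-2.727))
117.85 m = 45419  ⇒  m ≈ 385.4 g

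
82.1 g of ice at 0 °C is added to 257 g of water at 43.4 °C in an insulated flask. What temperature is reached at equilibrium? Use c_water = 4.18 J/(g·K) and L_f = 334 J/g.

Heat gained plus heat lost sum to zero:
latent heat to melt: 82.1·334 = 27421; meltwater 0→T: 82.1·4.18·T = 343.18 T; water cools: 257·4.18·(T − 43.4) = 1074.3(T − 43.4)
1417.4 T = 46623 − 27421 = 19201
T ≈ 13.55 °C. Since T > 0 °C, the all-ice-melts assumption holds.

T_f ≈ 13.5 °C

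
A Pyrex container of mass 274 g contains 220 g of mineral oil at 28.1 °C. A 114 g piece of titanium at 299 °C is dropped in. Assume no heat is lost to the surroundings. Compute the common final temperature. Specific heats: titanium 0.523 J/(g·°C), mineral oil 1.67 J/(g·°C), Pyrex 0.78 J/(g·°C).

T_f ≈ 53.3 °C

Let T be the final temperature. ΣQ_i = 0:
114·0.523·(T − 299) + 220·1.67·(T − 28.1) + 274·0.78·(T − 28.1) = 0
59.62(T − 299) + 367.4(T − 28.1) + 213.72(T − 28.1) = 0
640.74 T = 34156
T ≈ 53.31 °C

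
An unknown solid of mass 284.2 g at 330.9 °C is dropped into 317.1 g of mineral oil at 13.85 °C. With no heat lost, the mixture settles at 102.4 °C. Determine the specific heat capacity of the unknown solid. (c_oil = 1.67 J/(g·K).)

c ≈ 0.722 J/(g·K)

Taking heat into each body as positive, Σ m c ΔT = 0:
284.2·c·(102.4 − 330.9) + 317.1·1.67·(102.4 − 13.85) = 0
-64940 c = -46892
c = -46892/-64940 ≈ 0.7221 J/(g·K)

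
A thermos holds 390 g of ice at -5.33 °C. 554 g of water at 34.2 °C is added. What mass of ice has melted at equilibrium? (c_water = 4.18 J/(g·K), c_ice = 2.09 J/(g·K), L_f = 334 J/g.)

m_melted ≈ 224 g

Water can give up m c ΔT = 554×4.18×34.2 = 79198 J before reaching 0 °C.
Warming the ice to 0 °C takes 390×2.09×5.33 = 4344.5 J, leaving 74853 J for melting.
Melting all 390 g of ice would need 390×334 = 130260 J.
74853 J < 130260 J, so only part of the ice melts and the system sits at 0 °C.
m_melted×334 = 74853  ⇒  m_melted ≈ 224.1 g.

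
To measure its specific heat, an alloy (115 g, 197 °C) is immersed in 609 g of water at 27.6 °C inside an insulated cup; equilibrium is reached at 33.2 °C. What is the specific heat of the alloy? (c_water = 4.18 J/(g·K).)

c ≈ 0.757 J/(g·K)

m_s c (T_s − T_f) = m_water c_water (T_f − T_0):
115×c×(197 − 33.2) = 609×4.18×(33.2 − 27.6)
18837 c = 14255  ⇒  c ≈ 0.7568 J/(g·K)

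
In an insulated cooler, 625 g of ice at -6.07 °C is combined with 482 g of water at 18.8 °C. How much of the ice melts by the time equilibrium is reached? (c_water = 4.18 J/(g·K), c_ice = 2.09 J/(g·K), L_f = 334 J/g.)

m_melted ≈ 89.7 g

Heat available from the water dropping to 0 °C: 482·4.18·18.8 = 37877 J.
Warming the ice to 0 °C takes 625·2.09·6.07 = 7928.9 J, leaving 29949 J for melting.
Fully melting the ice requires m_ice L_f = 625·334 = 208750 J.
That's not enough to melt it all — equilibrium is at 0 °C with ice remaining.
Mass melted = 29949/334 ≈ 89.67 g.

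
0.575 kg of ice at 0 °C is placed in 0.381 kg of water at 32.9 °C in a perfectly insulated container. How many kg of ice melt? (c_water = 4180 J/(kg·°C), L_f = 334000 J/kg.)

m_melted ≈ 0.157 kg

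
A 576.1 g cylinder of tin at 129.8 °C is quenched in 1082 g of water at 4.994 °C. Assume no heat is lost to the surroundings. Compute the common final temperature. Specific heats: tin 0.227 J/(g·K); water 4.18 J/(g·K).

T_f ≈ 8.5 °C

|Q_tin| = |Q_water|:
576.1×0.227×(129.8 − T) = 1082×4.18×(T − 4.994)
130.77(129.8 − T) = 4522.8(T − 4.994)
4653.5 T = 39561  ⇒  T ≈ 8.50 °C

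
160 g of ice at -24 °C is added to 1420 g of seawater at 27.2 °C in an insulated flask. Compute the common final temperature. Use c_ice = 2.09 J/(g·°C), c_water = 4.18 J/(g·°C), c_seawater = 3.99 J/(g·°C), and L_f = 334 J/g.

T_f ≈ 14.6 °C

Setting the total heat transfer to zero:
ice -24→0 °C: 160·2.09·24 = 8025.6
  fusion: m_ice L_f = 160·334 = 53440
  meltwater 0→T: 160·4.18·T = 668.8 T
  seawater cools: 1420·3.99·(T − 27.2) = 5665.8(T − 27.2)
6334.6 T = 154110 − 61466 = 92644
T ≈ 14.63 °C (positive, so assuming full melt was valid).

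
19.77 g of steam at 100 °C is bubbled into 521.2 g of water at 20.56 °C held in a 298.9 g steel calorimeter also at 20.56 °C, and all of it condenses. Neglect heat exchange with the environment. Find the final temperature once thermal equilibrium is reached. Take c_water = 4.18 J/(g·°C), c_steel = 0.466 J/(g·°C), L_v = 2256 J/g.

Conservation of energy gives ΣQ = 0:
steam→water at 100 °C releases m L_v = 19.77×2256 = 44601; condensed water 100 °C→T: 82.64(T − 100); original water: 2178.6(T − 20.56); steel cup: 298.9×0.466×(T − 20.56) = 139.29(T − 20.56)
2400.5 T = 44601 + 8263.9 + 47656 = 100521
T ≈ 41.87 °C (< 100 °C, so full condensation is consistent).

T_f ≈ 41.9 °C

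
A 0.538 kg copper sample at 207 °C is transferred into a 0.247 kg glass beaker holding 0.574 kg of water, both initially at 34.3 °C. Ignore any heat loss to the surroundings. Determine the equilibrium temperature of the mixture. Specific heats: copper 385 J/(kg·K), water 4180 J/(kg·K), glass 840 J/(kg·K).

Conservation of energy gives ΣQ = 0:
0.538·385·(T − 207) + 0.574·4180·(T − 34.3) + 0.247·840·(T − 34.3) = 0
(207.13 + 2399.3 + 207.48) T = 207.13·207 + 2399.3·34.3 + 207.48·34.3
T ≈ 47.01 °C

T_f ≈ 47.0 °C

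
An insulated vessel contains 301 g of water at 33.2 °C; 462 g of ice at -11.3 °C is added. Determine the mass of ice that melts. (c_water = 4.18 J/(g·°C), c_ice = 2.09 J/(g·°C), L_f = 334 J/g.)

Heat available from the water dropping to 0 °C: 301×4.18×33.2 = 41772 J.
Warming the ice to 0 °C takes 462×2.09×11.3 = 10911 J, leaving 30861 J for melting.
Melting all 462 g of ice would need 462×334 = 154308 J.
Since 30861 < 154308 J, not all the ice melts; equilibrium is at 0 °C.
m_melted×334 = 30861  ⇒  m_melted ≈ 92.4 g.

m_melted ≈ 92.4 g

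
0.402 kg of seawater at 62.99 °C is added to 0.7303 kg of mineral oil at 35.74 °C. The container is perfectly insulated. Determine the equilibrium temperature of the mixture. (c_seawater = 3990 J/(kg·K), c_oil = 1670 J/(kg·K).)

T_f ≈ 51.2 °C

T_f = Σ m_i c_i T_i / Σ m_i c_i:
T_f = (1604*62.99 + 1219.6*35.74) / (1604 + 1219.6)
    = 144623 / 2823.6 ≈ 51.22 °C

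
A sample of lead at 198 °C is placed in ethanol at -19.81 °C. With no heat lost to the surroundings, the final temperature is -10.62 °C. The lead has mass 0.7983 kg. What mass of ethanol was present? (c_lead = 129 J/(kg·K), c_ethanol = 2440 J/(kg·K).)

Conservation of energy gives ΣQ = 0:
0.7983×129×(-10.62 − 198) + m×2440×(-10.62 − (-19.81)) = 0
22424 m = 21484
m = 21484/22424 ≈ 0.9581 kg

m ≈ 0.958 kg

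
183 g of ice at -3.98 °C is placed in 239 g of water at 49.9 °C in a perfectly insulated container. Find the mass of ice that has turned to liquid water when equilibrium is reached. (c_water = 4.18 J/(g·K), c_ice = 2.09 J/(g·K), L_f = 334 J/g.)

m_melted ≈ 145 g

Cooling the water to 0 °C releases 239·4.18·49.9 = 49851 J.
Warming the ice to 0 °C takes 183·2.09·3.98 = 1522.2 J, leaving 48329 J for melting.
Fully melting the ice requires m_ice L_f = 183·334 = 61122 J.
That's not enough to melt it all — equilibrium is at 0 °C with ice remaining.
Mass melted = 48329/334 ≈ 144.7 g.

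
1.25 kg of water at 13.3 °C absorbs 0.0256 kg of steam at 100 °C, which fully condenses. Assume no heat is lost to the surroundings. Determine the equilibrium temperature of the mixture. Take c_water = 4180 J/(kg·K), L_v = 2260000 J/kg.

Heat gained plus heat lost sum to zero:
steam→water at 100 °C releases m L_v = 0.0256×2260000 = 57856
  condensed water 100 °C→T: 107.01(T − 100)
  original water: 5225(T − 13.3)
5332 T = 57856 + 10701 + 69492 = 138049
T ≈ 25.89 °C (< 100 °C, so full condensation is consistent).

T_f ≈ 25.9 °C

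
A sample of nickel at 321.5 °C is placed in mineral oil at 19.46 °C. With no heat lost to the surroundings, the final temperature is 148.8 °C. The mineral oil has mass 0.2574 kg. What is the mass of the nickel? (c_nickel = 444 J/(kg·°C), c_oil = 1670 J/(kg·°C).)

m ≈ 0.725 kg

|Q_nickel| = |Q_oil|:
m·444·(321.5 − 148.8) = 0.2574·1670·(148.8 − 19.46)
76679 m = 55598  ⇒  m ≈ 0.7251 kg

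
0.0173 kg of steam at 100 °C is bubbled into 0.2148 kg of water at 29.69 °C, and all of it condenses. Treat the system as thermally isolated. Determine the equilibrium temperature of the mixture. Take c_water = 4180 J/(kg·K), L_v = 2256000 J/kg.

T_f ≈ 75.2 °C

Setting the total heat transfer to zero:
condense steam: −0.0173×2256000 = −39029
  condensed water 100 °C→T: 72.31(T − 100)
  original water: 897.86(T − 29.69)
970.18 T = 39029 + 7231.4 + 26658 = 72918
T ≈ 75.16 °C (< 100 °C, so full condensation is consistent).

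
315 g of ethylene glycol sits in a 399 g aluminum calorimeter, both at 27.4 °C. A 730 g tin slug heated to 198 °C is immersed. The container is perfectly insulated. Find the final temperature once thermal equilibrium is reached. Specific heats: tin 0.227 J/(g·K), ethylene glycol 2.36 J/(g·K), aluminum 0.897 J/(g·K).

T_f ≈ 49.7 °C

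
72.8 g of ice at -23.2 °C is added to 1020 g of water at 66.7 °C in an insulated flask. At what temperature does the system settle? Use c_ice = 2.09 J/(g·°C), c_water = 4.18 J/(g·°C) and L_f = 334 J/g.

Setting the total heat transfer to zero:
warm ice to 0 °C: 72.8×2.09×(0 − (-23.2)) = 3529.9
  melt ice: 72.8×334 = 24315
  meltwater 0→T: 72.8×4.18×T = 304.3 T
  water cools: 1020×4.18×(T − 66.7) = 4263.6(T − 66.7)
4567.9 T = 284382 − 27845 = 256537
T ≈ 56.16 °C. Since T > 0 °C, the all-ice-melts assumption holds.

T_f ≈ 56.2 °C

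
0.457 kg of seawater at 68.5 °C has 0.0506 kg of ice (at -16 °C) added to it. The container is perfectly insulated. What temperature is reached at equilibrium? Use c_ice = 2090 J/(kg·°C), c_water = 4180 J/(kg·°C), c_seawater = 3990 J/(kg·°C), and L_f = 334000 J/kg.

T_f ≈ 52.2 °C

Let T be the final temperature. ΣQ_i = 0:
ice -16→0 °C: 0.0506·2090·16 = 1692.1
  fusion: m_ice L_f = 0.0506·334000 = 16900
  warm the meltwater: 211.51 T
  seawater: 1823.4(T − 68.5)
2034.9 T = 124905 − 18592 = 106312
T ≈ 52.24 °C (positive, so assuming full melt was valid).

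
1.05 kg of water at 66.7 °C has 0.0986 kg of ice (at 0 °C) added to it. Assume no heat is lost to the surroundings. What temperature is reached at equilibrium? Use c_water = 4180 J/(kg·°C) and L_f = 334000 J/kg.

Let T be the final temperature. ΣQ_i = 0:
fusion: m_ice L_f = 0.0986×334000 = 32932; warm the meltwater: 412.15 T; water: 4389(T − 66.7)
4801.1 T = 292746 − 32932 = 259814
T ≈ 54.11 °C — above 0 °C, consistent with complete melting.

T_f ≈ 54.1 °C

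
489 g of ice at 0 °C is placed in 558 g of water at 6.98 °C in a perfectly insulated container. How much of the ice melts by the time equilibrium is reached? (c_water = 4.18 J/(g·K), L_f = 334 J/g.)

m_melted ≈ 48.7 g

Heat available from the water dropping to 0 °C: 558×4.18×6.98 = 16280 J.
Fully melting the ice requires m_ice L_f = 489×334 = 163326 J.
Since 16280 < 163326 J, not all the ice melts; equilibrium is at 0 °C.
Mass melted = 16280/334 ≈ 48.74 g.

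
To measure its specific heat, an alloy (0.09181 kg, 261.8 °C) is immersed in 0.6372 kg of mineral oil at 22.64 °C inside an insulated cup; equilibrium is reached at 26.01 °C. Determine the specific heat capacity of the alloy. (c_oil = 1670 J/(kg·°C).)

m_s c (T_s − T_f) = m_oil c_oil (T_f − T_0):
0.09181×c×(261.8 − 26.01) = 0.6372×1670×(26.01 − 22.64)
21.65 c = 3586.1  ⇒  c ≈ 165.7 J/(kg·°C)

c ≈ 166 J/(kg·°C)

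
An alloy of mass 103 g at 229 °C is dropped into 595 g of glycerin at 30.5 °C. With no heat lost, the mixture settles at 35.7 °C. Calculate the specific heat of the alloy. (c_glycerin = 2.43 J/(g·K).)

Heat lost by the alloy = heat gained by the glycerin:
103·c·(229 − 35.7) = 595·2.43·(35.7 − 30.5)
19910 c = 7518.4  ⇒  c ≈ 0.3776 J/(g·K)

c ≈ 0.378 J/(g·K)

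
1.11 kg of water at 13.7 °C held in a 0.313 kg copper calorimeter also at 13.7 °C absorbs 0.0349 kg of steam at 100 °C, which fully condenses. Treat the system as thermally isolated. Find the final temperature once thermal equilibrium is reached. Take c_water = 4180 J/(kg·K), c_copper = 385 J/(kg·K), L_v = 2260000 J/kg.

Heat gained plus heat lost sum to zero:
steam→water at 100 °C releases m L_v = 0.0349·2260000 = 78874; condensed water 100 °C→T: 145.88(T − 100); water warms: 1.11·4180·(T − 13.7) = 4639.8(T − 13.7); cup: 120.5(T − 13.7)
4906.2 T = 78874 + 14588 + 65216 = 158678
T ≈ 32.34 °C, under the boiling point, so the assumption holds.

T_f ≈ 32.3 °C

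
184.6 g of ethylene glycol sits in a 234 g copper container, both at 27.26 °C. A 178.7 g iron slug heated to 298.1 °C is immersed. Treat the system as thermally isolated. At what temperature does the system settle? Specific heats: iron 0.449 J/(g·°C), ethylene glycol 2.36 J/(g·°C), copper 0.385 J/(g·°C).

Energy conservation, ΣQ = 0:
178.7*0.449*(T − 298.1) + 184.6*2.36*(T − 27.26) + 234*0.385*(T − 27.26) = 0
80.24(T − 298.1) + 435.66(T − 27.26) + 90.09(T − 27.26) = 0
(80.24 + 435.66 + 90.09) T = 80.24*298.1 + 435.66*27.26 + 90.09*27.26
T = 38250 / 605.98 = 63.1 °C

T_f ≈ 63.1 °C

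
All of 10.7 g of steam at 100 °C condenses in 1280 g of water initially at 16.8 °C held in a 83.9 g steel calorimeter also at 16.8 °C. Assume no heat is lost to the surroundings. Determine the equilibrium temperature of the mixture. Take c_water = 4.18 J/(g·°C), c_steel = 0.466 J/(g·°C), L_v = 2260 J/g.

T_f ≈ 21.9 °C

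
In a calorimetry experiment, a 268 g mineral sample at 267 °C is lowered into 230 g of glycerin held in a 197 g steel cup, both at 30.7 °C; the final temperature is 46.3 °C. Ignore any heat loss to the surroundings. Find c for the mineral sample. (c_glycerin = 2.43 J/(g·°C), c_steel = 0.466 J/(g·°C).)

Taking heat into each body as positive, Σ m c ΔT = 0:
268·c·(46.3 − 267) + 230·2.43·(46.3 − 30.7) + 197·0.466·(46.3 − 30.7) = 0
-59148 c = -10151
c = -10151/-59148 ≈ 0.1716 J/(g·°C)

c ≈ 0.172 J/(g·°C)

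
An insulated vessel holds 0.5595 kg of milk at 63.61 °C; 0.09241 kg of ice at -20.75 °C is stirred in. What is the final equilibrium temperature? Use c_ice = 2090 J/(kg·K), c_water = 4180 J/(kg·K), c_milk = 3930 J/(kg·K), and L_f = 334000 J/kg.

T_f ≈ 40.6 °C

Heat gained plus heat lost sum to zero:
warm ice to 0 °C: 0.09241·2090·(0 − (-20.75)) = 4007.6
  latent heat to melt: 0.09241·334000 = 30865
  warm the meltwater: 386.27 T
  milk cools: 0.5595·3930·(T − 63.61) = 2198.8(T − 63.61)
2585.1 T = 139868 − 34873 = 104995
T ≈ 40.62 °C — above 0 °C, consistent with complete melting.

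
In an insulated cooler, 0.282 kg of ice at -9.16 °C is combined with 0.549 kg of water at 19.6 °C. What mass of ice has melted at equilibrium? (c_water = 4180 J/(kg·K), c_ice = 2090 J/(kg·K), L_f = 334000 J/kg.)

m_melted ≈ 0.119 kg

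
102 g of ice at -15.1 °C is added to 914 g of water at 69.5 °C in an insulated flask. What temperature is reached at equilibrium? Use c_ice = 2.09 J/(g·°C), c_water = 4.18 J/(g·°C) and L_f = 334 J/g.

Conservation of energy gives ΣQ = 0:
warm ice to 0 °C: 102×2.09×(0 − (-15.1)) = 3219
  latent heat to melt: 102×334 = 34068
  meltwater 0→T: 102×4.18×T = 426.36 T
  water: 3820.5(T − 69.5)
4246.9 T = 265526 − 37287 = 228239
T ≈ 53.74 °C. Since T > 0 °C, the all-ice-melts assumption holds.

T_f ≈ 53.7 °C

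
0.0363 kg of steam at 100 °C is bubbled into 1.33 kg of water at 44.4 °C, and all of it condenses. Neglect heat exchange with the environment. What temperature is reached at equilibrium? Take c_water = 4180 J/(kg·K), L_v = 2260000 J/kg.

Conservation of energy gives ΣQ = 0:
condense steam: −0.0363×2260000 = −82038; condensate cools 100→T: 0.0363×4180×(T − 100) = 151.73(T − 100); original water: 5559.4(T − 44.4)
5711.1 T = 82038 + 15173 + 246837 = 344049
T ≈ 60.24 °C — below 100 °C, confirming all the steam condensed.

T_f ≈ 60.2 °C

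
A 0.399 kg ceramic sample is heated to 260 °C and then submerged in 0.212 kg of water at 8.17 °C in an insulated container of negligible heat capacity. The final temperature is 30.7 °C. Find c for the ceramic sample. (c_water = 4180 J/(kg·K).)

c ≈ 218 J/(kg·K)

Energy conservation, ΣQ = 0:
0.399×c×(30.7 − 260) + 0.212×4180×(30.7 − 8.17) = 0
-91.49 c = -19965
c = -19965/-91.49 ≈ 218.2 J/(kg·K)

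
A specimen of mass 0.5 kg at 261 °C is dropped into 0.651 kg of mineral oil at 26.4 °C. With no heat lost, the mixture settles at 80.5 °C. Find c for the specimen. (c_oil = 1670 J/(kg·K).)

c ≈ 652 J/(kg·K)

m_s c (T_s − T_f) = m_oil c_oil (T_f − T_0):
0.5×c×(261 − 80.5) = 0.651×1670×(80.5 − 26.4)
90.25 c = 58816  ⇒  c ≈ 651.7 J/(kg·K)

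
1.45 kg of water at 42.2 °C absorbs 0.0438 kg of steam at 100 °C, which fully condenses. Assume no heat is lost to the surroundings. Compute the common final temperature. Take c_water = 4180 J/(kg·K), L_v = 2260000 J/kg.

Energy conservation, ΣQ = 0:
steam→water at 100 °C releases m L_v = 0.0438·2260000 = 98988
  condensed water 100 °C→T: 183.08(T − 100)
  water warms: 1.45·4180·(T − 42.2) = 6061(T − 42.2)
6244.1 T = 98988 + 18308 + 255774 = 373071
T ≈ 59.75 °C — below 100 °C, confirming all the steam condensed.

T_f ≈ 59.7 °C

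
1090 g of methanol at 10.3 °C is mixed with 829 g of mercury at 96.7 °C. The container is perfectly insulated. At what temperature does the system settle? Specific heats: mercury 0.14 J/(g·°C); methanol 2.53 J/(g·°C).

T_f ≈ 13.8 °C

Heat gained plus heat lost sum to zero:
829·0.14·(T − 96.7) + 1090·2.53·(T − 10.3) = 0
116.06(T − 96.7) + 2757.7(T − 10.3) = 0
2873.8 T = 39627
T = 39627 / 2873.8 = 13.8 °C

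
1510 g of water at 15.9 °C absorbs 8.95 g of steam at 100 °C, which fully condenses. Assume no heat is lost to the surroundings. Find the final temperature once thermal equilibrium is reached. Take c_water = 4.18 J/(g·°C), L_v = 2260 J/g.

T_f ≈ 19.6 °C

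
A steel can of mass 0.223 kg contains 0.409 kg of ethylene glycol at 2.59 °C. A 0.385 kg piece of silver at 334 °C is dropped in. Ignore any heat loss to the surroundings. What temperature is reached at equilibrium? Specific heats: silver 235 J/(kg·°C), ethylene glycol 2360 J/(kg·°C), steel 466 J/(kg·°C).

T_f ≈ 28.4 °C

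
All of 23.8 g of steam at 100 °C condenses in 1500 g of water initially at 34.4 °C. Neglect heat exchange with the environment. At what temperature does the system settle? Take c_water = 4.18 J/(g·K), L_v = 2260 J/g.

T_f ≈ 43.9 °C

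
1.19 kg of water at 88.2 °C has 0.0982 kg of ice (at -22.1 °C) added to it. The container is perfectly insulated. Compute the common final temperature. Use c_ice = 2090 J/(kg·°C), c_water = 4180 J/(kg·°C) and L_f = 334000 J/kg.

Energy balance with sensible and latent terms:
ice -22.1→0 °C: 0.0982·2090·22.1 = 4535.8
  latent heat to melt: 0.0982·334000 = 32799
  meltwater 0→T: 0.0982·4180·T = 410.48 T
  water: 4974.2(T − 88.2)
5384.7 T = 438724 − 37335 = 401390
T ≈ 74.54 °C — above 0 °C, consistent with complete melting.

T_f ≈ 74.5 °C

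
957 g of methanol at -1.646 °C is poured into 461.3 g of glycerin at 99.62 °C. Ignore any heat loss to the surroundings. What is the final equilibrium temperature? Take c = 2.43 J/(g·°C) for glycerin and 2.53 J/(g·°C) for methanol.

Set heat shed by the hot body equal to heat absorbed by the cold body:
461.3×2.43×(99.62 − T) = 957×2.53×(T − (-1.646))
1121(99.62 − T) = 2421.2(T − (-1.646))
3542.2 T = 107685  ⇒  T ≈ 30.40 °C

T_f ≈ 30.4 °C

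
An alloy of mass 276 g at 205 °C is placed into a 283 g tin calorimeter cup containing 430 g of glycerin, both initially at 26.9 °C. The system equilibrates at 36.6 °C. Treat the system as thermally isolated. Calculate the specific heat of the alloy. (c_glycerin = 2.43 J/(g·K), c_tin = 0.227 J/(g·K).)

c ≈ 0.231 J/(g·K)

Let T be the final temperature. ΣQ_i = 0:
276×c×(36.6 − 205) + 430×2.43×(36.6 − 26.9) + 283×0.227×(36.6 − 26.9) = 0
-46478 c = -10759
c = -10759/-46478 ≈ 0.2315 J/(g·K)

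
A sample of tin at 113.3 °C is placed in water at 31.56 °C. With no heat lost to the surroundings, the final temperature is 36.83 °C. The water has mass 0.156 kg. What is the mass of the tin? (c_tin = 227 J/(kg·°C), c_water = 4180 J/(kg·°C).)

m ≈ 0.198 kg

Net heat exchanged in the isolated system is zero:
m·227·(36.83 − 113.3) + 0.156·4180·(36.83 − 31.56) = 0
-17359 m = -3436.5
m = -3436.5/-17359 ≈ 0.198 kg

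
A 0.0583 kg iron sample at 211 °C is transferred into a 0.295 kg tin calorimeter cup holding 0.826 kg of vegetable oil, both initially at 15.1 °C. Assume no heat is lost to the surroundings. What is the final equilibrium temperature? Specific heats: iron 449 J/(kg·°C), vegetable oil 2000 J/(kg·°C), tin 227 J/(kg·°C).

T_f ≈ 18.0 °C

Conservation of energy gives ΣQ = 0:
0.0583*449*(T − 211) + 0.826*2000*(T − 15.1) + 0.295*227*(T − 15.1) = 0
26.18(T − 211) + 1652(T − 15.1) + 66.97(T − 15.1) = 0
1745.1 T = 31480
T = 31480/1745.1 ≈ 18.04 °C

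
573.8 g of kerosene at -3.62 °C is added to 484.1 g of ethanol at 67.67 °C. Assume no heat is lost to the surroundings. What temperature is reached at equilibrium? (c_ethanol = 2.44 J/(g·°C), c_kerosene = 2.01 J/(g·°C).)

Heat gained plus heat lost sum to zero:
484.1*2.44*(T − 67.67) + 573.8*2.01*(T − (-3.62)) = 0
2334.5 T = 75757
T = 75757 / 2334.5 = 32.5 °C

T_f ≈ 32.5 °C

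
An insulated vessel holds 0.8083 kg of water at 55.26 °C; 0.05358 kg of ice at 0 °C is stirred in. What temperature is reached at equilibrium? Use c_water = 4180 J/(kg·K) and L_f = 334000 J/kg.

Energy balance with sensible and latent terms:
fusion: m_ice L_f = 0.05358·334000 = 17896; warm the meltwater: 223.96 T; water: 3378.7(T − 55.26)
3602.7 T = 186707 − 17896 = 168811
T ≈ 46.86 °C. Since T > 0 °C, the all-ice-melts assumption holds.

T_f ≈ 46.9 °C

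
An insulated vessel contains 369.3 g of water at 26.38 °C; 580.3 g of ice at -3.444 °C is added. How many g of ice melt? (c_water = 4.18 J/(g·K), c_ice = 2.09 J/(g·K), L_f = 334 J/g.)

Cooling the water to 0 °C releases 369.3×4.18×26.38 = 40722 J.
Warming the ice to 0 °C takes 580.3×2.09×3.444 = 4177 J, leaving 36545 J for melting.
Fully melting the ice requires m_ice L_f = 580.3×334 = 193820 J.
Since 36545 < 193820 J, not all the ice melts; equilibrium is at 0 °C.
Mass melted = 36545/334 ≈ 109.4 g.

m_melted ≈ 109 g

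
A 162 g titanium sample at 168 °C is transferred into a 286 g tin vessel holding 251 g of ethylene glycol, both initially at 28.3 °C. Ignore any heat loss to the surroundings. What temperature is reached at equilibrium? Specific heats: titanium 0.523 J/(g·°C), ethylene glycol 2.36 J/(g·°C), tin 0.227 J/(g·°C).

Let T be the final temperature. ΣQ_i = 0:
162*0.523*(T − 168) + 251*2.36*(T − 28.3) + 286*0.227*(T − 28.3) = 0
84.73(T − 168) + 592.36(T − 28.3) + 64.92(T − 28.3) = 0
742.01 T = 32835
T ≈ 44.25 °C

T_f ≈ 44.3 °C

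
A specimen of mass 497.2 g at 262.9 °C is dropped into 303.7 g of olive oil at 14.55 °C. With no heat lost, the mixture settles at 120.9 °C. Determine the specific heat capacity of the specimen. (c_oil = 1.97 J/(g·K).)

c ≈ 0.901 J/(g·K)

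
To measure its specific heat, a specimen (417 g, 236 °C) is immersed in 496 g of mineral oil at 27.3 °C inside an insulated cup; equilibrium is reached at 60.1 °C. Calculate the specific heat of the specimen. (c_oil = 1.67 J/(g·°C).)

c ≈ 0.37 J/(g·°C)

Let T be the final temperature. ΣQ_i = 0:
417·c·(60.1 − 236) + 496·1.67·(60.1 − 27.3) = 0
-73350 c = -27169
c = -27169/-73350 ≈ 0.3704 J/(g·°C)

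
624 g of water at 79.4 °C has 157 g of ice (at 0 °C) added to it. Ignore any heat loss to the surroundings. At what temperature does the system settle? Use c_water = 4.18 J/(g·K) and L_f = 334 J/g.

T_f ≈ 47.4 °C

Sum of m c ΔT and latent-heat terms is zero:
melt ice: 157·334 = 52438
  warm the meltwater: 656.26 T
  water: 2608.3(T − 79.4)
3264.6 T = 207101 − 52438 = 154663
T ≈ 47.38 °C. Since T > 0 °C, the all-ice-melts assumption holds.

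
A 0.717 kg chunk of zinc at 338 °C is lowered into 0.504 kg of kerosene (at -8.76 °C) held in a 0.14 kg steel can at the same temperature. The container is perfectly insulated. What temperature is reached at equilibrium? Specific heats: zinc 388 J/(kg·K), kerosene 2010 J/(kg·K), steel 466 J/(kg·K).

T_f ≈ 62.4 °C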